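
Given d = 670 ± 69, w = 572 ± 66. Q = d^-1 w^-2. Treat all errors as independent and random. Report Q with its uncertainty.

For a monomial Q ∝ d^-1, w^-2, fractional errors add in quadrature:
  (-1·δd/d)² = (-1×0.103)² = 0.0106;  (-2·δw/w)² = (-2×0.115)² = 0.0533
δQ/Q = √(0.0639) = 0.253
Q = 4.56e-09, so δQ = 0.253 × 4.56e-09 = 1.15e-09.

(4.56 ± 1.15) × 10^-9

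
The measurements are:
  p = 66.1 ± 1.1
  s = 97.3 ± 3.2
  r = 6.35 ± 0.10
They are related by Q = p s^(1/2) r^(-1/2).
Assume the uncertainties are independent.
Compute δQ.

Since Q is a product/quotient, work with relative uncertainties:
  (1·δp/p)² = (1×0.0166)² = 0.000277;  (½·δs/s)² = (0.5×0.0329)² = 0.000270;  (−½·δr/r)² = (-0.5×0.0157)² = 6.2e-05
δQ/Q = √(0.000609) = 0.0247
Q = 259, so δQ = 0.0247 × 259 = 6.39.

6.39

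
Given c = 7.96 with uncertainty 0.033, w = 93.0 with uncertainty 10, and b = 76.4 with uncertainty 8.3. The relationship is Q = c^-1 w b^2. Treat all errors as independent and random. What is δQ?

16500

Q is a product of powers, so relative uncertainties combine in quadrature:
  (-1·δc/c)² = (-1×0.00415)² = 1.72e-05;  (1·δw/w)² = (1×0.108)² = 0.0116;  (2·δb/b)² = (2×0.109)² = 0.0472
δQ/Q = √(0.0588) = 0.242
Q = 68200, so δQ = 0.242 × 68200 = 16500.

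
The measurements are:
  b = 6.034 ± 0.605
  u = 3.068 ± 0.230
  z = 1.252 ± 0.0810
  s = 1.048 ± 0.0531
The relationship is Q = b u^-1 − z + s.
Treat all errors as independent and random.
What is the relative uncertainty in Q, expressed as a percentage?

Let p = b·u^-1 = 1.967. δp/p = √((1·δb/b)² + (-1·δu/u)²) = √(0.0101 + 0.00562) = 0.125, so δp = 0.246.
Q = p − z + s: δQ = √(δp² + δz² + δs²) = √(0.0606 + 0.00656 + 0.00282) = 0.265
Q = 1.763, so δQ/Q = 0.265/1.763 = 0.150.

15.0%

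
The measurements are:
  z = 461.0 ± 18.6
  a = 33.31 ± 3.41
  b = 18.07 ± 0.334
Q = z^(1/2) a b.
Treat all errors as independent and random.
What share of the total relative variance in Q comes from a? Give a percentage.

93.3%

(δQ/Q)² = (½·δz/z)² + (1·δa/a)² + (1·δb/b)²
  z term: (0.5×0.0403)² = 0.000407
  a term: (1×0.102)² = 0.0105
  b term: (1×0.0185)² = 0.000342
Total = 0.0112. Share from a = 0.0105/0.0112 = 0.933.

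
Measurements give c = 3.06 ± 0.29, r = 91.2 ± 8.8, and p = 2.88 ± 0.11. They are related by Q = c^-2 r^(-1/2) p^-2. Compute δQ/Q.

0.210

Since Q is a product/quotient, work with relative uncertainties:
  (-2·δc/c)² = (-2×0.0948)² = 0.0359;  (−½·δr/r)² = (-0.5×0.0965)² = 0.00233;  (-2·δp/p)² = (-2×0.0382)² = 0.00584
δQ/Q = √(0.0441) = 0.210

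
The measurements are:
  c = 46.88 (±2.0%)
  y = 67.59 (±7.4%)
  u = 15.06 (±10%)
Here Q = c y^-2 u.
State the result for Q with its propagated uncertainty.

0.1545 ± 0.0278

Products/powers → add relative errors in quadrature, weighted by exponent:
  (1·δc/c)² = (1×0.0200)² = 0.000400;  (-2·δy/y)² = (-2×0.0740)² = 0.0219;  (1·δu/u)² = (1×0.100)² = 0.0100
δQ/Q = √(0.0323) = 0.180
Q = 0.1545, so δQ = 0.180 × 0.1545 = 0.0278.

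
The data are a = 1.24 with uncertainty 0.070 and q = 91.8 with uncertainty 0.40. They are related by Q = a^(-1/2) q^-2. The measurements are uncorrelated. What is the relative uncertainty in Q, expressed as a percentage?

2.95%

Each factor contributes (exponent × relative error)² to (δQ/Q)²:
  (−½·δa/a)² = (-0.5×0.0565)² = 0.000797;  (-2·δq/q)² = (-2×0.00436)² = 7.59e-05
δQ/Q = √(0.000873) = 0.0295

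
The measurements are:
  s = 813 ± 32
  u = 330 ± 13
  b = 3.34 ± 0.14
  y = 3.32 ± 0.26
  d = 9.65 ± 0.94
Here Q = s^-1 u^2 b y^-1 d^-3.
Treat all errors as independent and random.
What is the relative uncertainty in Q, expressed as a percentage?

31.8%

Each factor contributes (exponent × relative error)² to (δQ/Q)²:
  (-1·δs/s)² = (-1×0.0394)² = 0.00155;  (2·δu/u)² = (2×0.0394)² = 0.00621;  (1·δb/b)² = (1×0.0419)² = 0.00176;  (-1·δy/y)² = (-1×0.0783)² = 0.00613;  (-3·δd/d)² = (-3×0.0974)² = 0.0854
δQ/Q = √(0.101) = 0.318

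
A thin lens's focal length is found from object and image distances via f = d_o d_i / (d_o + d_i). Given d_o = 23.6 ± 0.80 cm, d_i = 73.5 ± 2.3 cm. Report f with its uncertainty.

∂f/∂d_o = (d_i/(d_o+d_i))² = 0.573;  ∂f/∂d_i = (d_o/(d_o+d_i))² = 0.0591
δf = √((∂f/∂d_o · δd_o)² + (∂f/∂d_i · δd_i)²) = √(0.210 + 0.0185) = 0.478 cm
f = 17.9 cm.

17.9 ± 0.478 cm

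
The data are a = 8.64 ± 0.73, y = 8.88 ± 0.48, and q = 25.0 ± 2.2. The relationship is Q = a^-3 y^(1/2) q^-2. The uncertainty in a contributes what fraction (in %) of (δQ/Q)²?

67.0%

(δQ/Q)² = (-3·δa/a)² + (½·δy/y)² + (-2·δq/q)²
  a term: (-3×0.0845)² = 0.0642
  y term: (0.5×0.0541)² = 0.000730
  q term: (-2×0.0880)² = 0.0310
Total = 0.0960. Share from a = 0.0642/0.0960 = 0.670.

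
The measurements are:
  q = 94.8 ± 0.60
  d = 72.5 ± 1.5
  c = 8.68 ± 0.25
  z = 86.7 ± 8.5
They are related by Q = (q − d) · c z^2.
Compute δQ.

3.07e+05

Let u = q − d = 22.3. δu = √(δq² + δd²) = √(0.360 + 2.25) = 1.62, so δu/u = 0.0724.
Q is then a monomial in u, c, z:
δQ/Q = √((δu/u)² + (1·δc/c)² + (2·δz/z)²) = √(0.00525 + 0.000830 + 0.0384) = 0.211
Q = 1.45e+06, so δQ = 0.211 × 1.45e+06 = 3.07e+05.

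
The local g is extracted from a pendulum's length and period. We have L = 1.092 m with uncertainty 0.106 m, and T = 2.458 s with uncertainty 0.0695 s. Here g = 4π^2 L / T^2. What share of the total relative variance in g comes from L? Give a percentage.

(δg/g)² = (1·δL/L)² + (-2·δT/T)²
  L term: (1×0.0971)² = 0.00942
  T term: (-2×0.0283)² = 0.00320
Total = 0.0126. Share from L = 0.00942/0.0126 = 0.747.

74.7%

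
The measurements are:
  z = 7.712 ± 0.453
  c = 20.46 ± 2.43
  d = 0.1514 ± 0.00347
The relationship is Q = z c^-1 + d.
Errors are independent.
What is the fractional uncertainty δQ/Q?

0.0948

Let p = z·c^-1 = 0.3769. δp/p = √((1·δz/z)² + (-1·δc/c)²) = √(0.00345 + 0.0141) = 0.133, so δp = 0.0499.
Q = p + d: δQ = √(δp² + δd²) = √(0.00249 + 1.2e-05) = 0.0501
Q = 0.5283, so δQ/Q = 0.0501/0.5283 = 0.0948.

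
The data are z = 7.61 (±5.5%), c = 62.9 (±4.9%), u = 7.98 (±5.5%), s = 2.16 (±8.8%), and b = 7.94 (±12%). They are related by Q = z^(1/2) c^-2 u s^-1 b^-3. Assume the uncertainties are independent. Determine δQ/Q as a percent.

Each factor contributes (exponent × relative error)² to (δQ/Q)²:
  (½·δz/z)² = (0.5×0.0550)² = 0.000756;  (-2·δc/c)² = (-2×0.0490)² = 0.00960;  (1·δu/u)² = (1×0.0550)² = 0.00302;  (-1·δs/s)² = (-1×0.0880)² = 0.00774;  (-3·δb/b)² = (-3×0.120)² = 0.130
δQ/Q = √(0.151) = 0.388

38.8%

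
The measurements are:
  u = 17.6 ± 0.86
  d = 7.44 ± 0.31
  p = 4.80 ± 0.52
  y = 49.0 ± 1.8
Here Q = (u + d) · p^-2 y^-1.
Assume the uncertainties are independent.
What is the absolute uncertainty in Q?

0.00494

Let w = u + d = 25.0. δw = √(δu² + δd²) = √(0.740 + 0.0961) = 0.914, so δw/w = 0.0365.
Q is then a monomial in w, p, y:
δQ/Q = √((δw/w)² + (-2·δp/p)² + (-1·δy/y)²) = √(0.00133 + 0.0469 + 0.00135) = 0.223
Q = 0.0222, so δQ = 0.223 × 0.0222 = 0.00494.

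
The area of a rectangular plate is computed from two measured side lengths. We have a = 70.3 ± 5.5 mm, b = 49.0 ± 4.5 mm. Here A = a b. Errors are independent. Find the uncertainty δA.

Products/powers → add relative errors in quadrature, weighted by exponent:
  (1·δa/a)² = (1×0.0782)² = 0.00612;  (1·δb/b)² = (1×0.0918)² = 0.00843
δA/A = √(0.0146) = 0.121
A = 3440 mm^2, so δA = 0.121 × 3440 = 416 mm^2.

416 mm^2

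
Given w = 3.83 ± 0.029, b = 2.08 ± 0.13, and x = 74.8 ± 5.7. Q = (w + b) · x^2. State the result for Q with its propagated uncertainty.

33100 ± 5090

Let u = w + b = 5.91. δu = √(δw² + δb²) = √(0.000841 + 0.0169) = 0.133, so δu/u = 0.0225.
Q is then a monomial in u, x:
δQ/Q = √((δu/u)² + (2·δx/x)²) = √(0.000508 + 0.0232) = 0.154
Q = 33100, so δQ = 0.154 × 33100 = 5090.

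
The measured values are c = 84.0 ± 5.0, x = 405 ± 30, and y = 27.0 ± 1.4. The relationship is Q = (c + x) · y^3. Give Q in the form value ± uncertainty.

Let u = c + x = 489. δu = √(δc² + δx²) = √(25.0 + 900) = 30.4, so δu/u = 0.0622.
Q is then a monomial in u, y:
δQ/Q = √((δu/u)² + (3·δy/y)²) = √(0.00387 + 0.0242) = 0.168
Q = 9.62e+06, so δQ = 0.168 × 9.62e+06 = 1.61e+06.

(9.62 ± 1.61) × 10^6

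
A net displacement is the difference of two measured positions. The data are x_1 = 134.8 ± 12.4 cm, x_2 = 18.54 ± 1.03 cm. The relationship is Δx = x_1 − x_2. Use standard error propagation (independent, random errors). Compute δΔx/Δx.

Δx is a linear combination, so absolute uncertainties add in quadrature:
  (δx_1)² = 154;  (δx_2)² = 1.06
δΔx = √(155) = 12.4 cm
Δx = 116.3 cm, so δΔx/Δx = 12.4/116.3 = 0.107.

0.107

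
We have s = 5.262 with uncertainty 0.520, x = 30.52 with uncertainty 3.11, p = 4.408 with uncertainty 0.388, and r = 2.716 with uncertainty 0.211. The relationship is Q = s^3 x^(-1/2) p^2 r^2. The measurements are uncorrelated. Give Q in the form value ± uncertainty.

3780 ± 1440

Q is a product of powers, so relative uncertainties combine in quadrature:
  (3·δs/s)² = (3×0.0988)² = 0.0879;  (−½·δx/x)² = (-0.5×0.102)² = 0.00260;  (2·δp/p)² = (2×0.0880)² = 0.0310;  (2·δr/r)² = (2×0.0777)² = 0.0241
δQ/Q = √(0.146) = 0.382
Q = 3780, so δQ = 0.382 × 3780 = 1440.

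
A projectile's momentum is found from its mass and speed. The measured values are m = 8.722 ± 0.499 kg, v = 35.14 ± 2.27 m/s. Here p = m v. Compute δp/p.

0.0863

Products/powers → add relative errors in quadrature, weighted by exponent:
  (1·δm/m)² = (1×0.0572)² = 0.00327;  (1·δv/v)² = (1×0.0646)² = 0.00417
δp/p = √(0.00745) = 0.0863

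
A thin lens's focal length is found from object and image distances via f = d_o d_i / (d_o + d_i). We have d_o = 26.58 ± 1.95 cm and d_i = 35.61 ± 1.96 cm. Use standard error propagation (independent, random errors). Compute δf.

∂f/∂d_o = (d_i/(d_o+d_i))² = 0.328;  ∂f/∂d_i = (d_o/(d_o+d_i))² = 0.183
δf = √((∂f/∂d_o · δd_o)² + (∂f/∂d_i · δd_i)²) = √(0.409 + 0.128) = 0.733 cm

0.733 cm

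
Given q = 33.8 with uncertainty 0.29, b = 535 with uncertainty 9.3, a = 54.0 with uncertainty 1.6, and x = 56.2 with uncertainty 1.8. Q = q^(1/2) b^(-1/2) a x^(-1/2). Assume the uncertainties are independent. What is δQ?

0.0635

Relative error in a monomial: (δQ/Q)² = Σ (nᵢ · δxᵢ/xᵢ)².
  (½·δq/q)² = (0.5×0.00858)² = 1.84e-05;  (−½·δb/b)² = (-0.5×0.0174)² = 7.55e-05;  (1·δa/a)² = (1×0.0296)² = 0.000878;  (−½·δx/x)² = (-0.5×0.0320)² = 0.000256
δQ/Q = √(0.00123) = 0.0350
Q = 1.81, so δQ = 0.0350 × 1.81 = 0.0635.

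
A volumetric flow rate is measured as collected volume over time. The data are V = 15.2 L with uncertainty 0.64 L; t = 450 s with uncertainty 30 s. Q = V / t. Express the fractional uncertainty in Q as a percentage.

7.88%

Q is a product of powers, so relative uncertainties combine in quadrature:
  (1·δV/V)² = (1×0.0421)² = 0.00177;  (-1·δt/t)² = (-1×0.0667)² = 0.00444
δQ/Q = √(0.00622) = 0.0788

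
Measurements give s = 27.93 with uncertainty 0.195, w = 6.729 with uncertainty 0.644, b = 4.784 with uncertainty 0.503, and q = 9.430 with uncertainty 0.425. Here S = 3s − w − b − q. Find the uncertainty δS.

S is a linear combination, so absolute uncertainties add in quadrature:
  (3·δs)² = 0.342;  (δw)² = 0.415;  (δb)² = 0.253;  (δq)² = 0.181
δS = √(1.19) = 1.09

1.09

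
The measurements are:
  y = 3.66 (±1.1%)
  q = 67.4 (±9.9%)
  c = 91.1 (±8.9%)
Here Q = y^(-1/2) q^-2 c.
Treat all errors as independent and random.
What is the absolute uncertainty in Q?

0.00228

Since Q is a product/quotient, work with relative uncertainties:
  (−½·δy/y)² = (-0.5×0.0110)² = 3.03e-05;  (-2·δq/q)² = (-2×0.0990)² = 0.0392;  (1·δc/c)² = (1×0.0890)² = 0.00792
δQ/Q = √(0.0472) = 0.217
Q = 0.0105, so δQ = 0.217 × 0.0105 = 0.00228.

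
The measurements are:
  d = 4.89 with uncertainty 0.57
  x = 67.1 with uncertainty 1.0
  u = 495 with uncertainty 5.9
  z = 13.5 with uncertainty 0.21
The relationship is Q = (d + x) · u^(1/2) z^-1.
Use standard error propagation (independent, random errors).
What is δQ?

Let w = d + x = 72.0. δw = √(δd² + δx²) = √(0.325 + 1.00) = 1.15, so δw/w = 0.0160.
Q is then a monomial in w, u, z:
δQ/Q = √((δw/w)² + (½·δu/u)² + (-1·δz/z)²) = √(0.000256 + 3.55e-05 + 0.000242) = 0.0231
Q = 119, so δQ = 0.0231 × 119 = 2.74.

2.74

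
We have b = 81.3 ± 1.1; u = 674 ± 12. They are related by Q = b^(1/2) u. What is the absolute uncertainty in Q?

116

Products/powers → add relative errors in quadrature, weighted by exponent:
  (½·δb/b)² = (0.5×0.0135)² = 4.58e-05;  (1·δu/u)² = (1×0.0178)² = 0.000317
δQ/Q = √(0.000363) = 0.0190
Q = 6080, so δQ = 0.0190 × 6080 = 116.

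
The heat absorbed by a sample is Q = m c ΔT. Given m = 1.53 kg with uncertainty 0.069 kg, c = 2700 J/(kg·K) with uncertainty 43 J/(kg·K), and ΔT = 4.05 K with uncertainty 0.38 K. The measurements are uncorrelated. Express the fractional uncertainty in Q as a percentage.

10.5%

Each factor contributes (exponent × relative error)² to (δQ/Q)²:
  (1·δm/m)² = (1×0.0451)² = 0.00203;  (1·δc/c)² = (1×0.0159)² = 0.000254;  (1·δΔT/ΔT)² = (1×0.0938)² = 0.00880
δQ/Q = √(0.0111) = 0.105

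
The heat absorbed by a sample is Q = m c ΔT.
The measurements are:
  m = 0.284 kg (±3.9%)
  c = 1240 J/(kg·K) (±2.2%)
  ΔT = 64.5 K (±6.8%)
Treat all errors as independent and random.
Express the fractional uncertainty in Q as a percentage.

8.14%

For a monomial Q ∝ m, c, ΔT, fractional errors add in quadrature:
  (1·δm/m)² = (1×0.0390)² = 0.00152;  (1·δc/c)² = (1×0.0220)² = 0.000484;  (1·δΔT/ΔT)² = (1×0.0680)² = 0.00462
δQ/Q = √(0.00663) = 0.0814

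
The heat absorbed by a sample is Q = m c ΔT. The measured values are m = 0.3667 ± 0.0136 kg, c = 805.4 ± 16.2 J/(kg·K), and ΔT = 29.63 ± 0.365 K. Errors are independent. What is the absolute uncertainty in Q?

Relative error in a monomial: (δQ/Q)² = Σ (nᵢ · δxᵢ/xᵢ)².
  (1·δm/m)² = (1×0.0371)² = 0.00138;  (1·δc/c)² = (1×0.0201)² = 0.000405;  (1·δΔT/ΔT)² = (1×0.0123)² = 0.000152
δQ/Q = √(0.00193) = 0.0440
Q = 8751 J, so δQ = 0.0440 × 8751 = 385 J.

385 J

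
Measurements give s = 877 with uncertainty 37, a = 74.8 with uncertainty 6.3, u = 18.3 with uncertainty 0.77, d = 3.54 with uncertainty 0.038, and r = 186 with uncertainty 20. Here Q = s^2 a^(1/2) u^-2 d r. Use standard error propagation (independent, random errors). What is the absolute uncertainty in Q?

Products/powers → add relative errors in quadrature, weighted by exponent:
  (2·δs/s)² = (2×0.0422)² = 0.00712;  (½·δa/a)² = (0.5×0.0842)² = 0.00177;  (-2·δu/u)² = (-2×0.0421)² = 0.00708;  (1·δd/d)² = (1×0.0107)² = 0.000115;  (1·δr/r)² = (1×0.108)² = 0.0116
δQ/Q = √(0.0277) = 0.166
Q = 1.31e+07, so δQ = 0.166 × 1.31e+07 = 2.17e+06.

2.17e+06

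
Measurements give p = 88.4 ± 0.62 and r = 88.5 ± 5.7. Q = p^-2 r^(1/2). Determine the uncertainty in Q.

4.23e-05

Products/powers → add relative errors in quadrature, weighted by exponent:
  (-2·δp/p)² = (-2×0.00701)² = 0.000197;  (½·δr/r)² = (0.5×0.0644)² = 0.00104
δQ/Q = √(0.00123) = 0.0351
Q = 0.00120, so δQ = 0.0351 × 0.00120 = 4.23e-05.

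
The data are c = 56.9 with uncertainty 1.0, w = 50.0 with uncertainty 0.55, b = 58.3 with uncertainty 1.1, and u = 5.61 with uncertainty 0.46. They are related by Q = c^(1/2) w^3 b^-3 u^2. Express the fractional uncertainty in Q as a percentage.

Each factor contributes (exponent × relative error)² to (δQ/Q)²:
  (½·δc/c)² = (0.5×0.0176)² = 7.72e-05;  (3·δw/w)² = (3×0.0110)² = 0.00109;  (-3·δb/b)² = (-3×0.0189)² = 0.00320;  (2·δu/u)² = (2×0.0820)² = 0.0269
δQ/Q = √(0.0313) = 0.177

17.7%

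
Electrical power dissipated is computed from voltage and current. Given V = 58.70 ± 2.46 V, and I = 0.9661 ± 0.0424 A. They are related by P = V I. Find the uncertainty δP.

3.44 W

Products/powers → add relative errors in quadrature, weighted by exponent:
  (1·δV/V)² = (1×0.0419)² = 0.00176;  (1·δI/I)² = (1×0.0439)² = 0.00193
δP/P = √(0.00368) = 0.0607
P = 56.71 W, so δP = 0.0607 × 56.71 = 3.44 W.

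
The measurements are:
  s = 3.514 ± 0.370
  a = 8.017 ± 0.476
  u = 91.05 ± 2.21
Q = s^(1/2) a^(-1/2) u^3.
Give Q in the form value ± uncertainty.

499700 ± 47300

For a monomial Q ∝ s^(1/2), a^(-1/2), u^3, fractional errors add in quadrature:
  (½·δs/s)² = (0.5×0.105)² = 0.00277;  (−½·δa/a)² = (-0.5×0.0594)² = 0.000881;  (3·δu/u)² = (3×0.0243)² = 0.00530
δQ/Q = √(0.00896) = 0.0946
Q = 499700, so δQ = 0.0946 × 499700 = 47300.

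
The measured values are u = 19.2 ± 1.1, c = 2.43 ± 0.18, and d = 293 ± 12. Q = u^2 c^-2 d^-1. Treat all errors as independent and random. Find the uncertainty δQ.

Q is a product of powers, so relative uncertainties combine in quadrature:
  (2·δu/u)² = (2×0.0573)² = 0.0131;  (-2·δc/c)² = (-2×0.0741)² = 0.0219;  (-1·δd/d)² = (-1×0.0410)² = 0.00168
δQ/Q = √(0.0368) = 0.192
Q = 0.213, so δQ = 0.192 × 0.213 = 0.0408.

0.0408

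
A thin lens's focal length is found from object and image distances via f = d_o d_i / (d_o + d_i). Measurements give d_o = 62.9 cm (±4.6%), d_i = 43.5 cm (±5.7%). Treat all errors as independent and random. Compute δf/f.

∂f/∂d_o = (d_i/(d_o+d_i))² = 0.167;  ∂f/∂d_i = (d_o/(d_o+d_i))² = 0.349
δf = √((∂f/∂d_o · δd_o)² + (∂f/∂d_i · δd_i)²) = √(0.234 + 0.751) = 0.992 cm
f = 25.7 cm, so δf/f = 0.992/25.7 = 0.0386.

0.0386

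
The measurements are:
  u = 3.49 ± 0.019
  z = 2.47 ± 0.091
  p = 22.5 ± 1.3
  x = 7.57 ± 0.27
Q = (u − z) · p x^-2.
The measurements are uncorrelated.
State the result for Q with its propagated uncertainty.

0.400 ± 0.0518

Let w = u − z = 1.02. δw = √(δu² + δz²) = √(0.000361 + 0.00828) = 0.0930, so δw/w = 0.0911.
Q is then a monomial in w, p, x:
δQ/Q = √((δw/w)² + (1·δp/p)² + (-2·δx/x)²) = √(0.00831 + 0.00334 + 0.00509) = 0.129
Q = 0.400, so δQ = 0.129 × 0.400 = 0.0518.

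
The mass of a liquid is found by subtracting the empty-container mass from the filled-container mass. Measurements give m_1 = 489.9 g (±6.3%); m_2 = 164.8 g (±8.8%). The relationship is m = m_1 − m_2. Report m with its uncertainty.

325.1 ± 34.1 g

m is a linear combination, so absolute uncertainties add in quadrature:
  (δm_1)² = 953;  (δm_2)² = 210
δm = √(1160) = 34.1 g
m = 325.1 g.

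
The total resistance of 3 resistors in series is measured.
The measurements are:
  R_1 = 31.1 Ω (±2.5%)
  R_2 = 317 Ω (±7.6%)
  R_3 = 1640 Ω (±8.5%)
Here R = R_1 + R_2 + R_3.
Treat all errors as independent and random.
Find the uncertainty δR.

Sums and differences: (δR)² = Σ (cᵢ δxᵢ)².
  (δR_1)² = 0.605;  (δR_2)² = 580;  (δR_3)² = 19400
δR = √(20000) = 141 Ω

141 Ω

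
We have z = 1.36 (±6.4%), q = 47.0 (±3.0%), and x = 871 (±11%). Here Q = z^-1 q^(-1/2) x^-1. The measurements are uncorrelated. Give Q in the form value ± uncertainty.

(1.23 ± 0.158) × 10^-4

For a monomial Q ∝ z^-1, q^(-1/2), x^-1, fractional errors add in quadrature:
  (-1·δz/z)² = (-1×0.0640)² = 0.00410;  (−½·δq/q)² = (-0.5×0.0300)² = 0.000225;  (-1·δx/x)² = (-1×0.110)² = 0.0121
δQ/Q = √(0.0164) = 0.128
Q = 0.000123, so δQ = 0.128 × 0.000123 = 1.58e-05.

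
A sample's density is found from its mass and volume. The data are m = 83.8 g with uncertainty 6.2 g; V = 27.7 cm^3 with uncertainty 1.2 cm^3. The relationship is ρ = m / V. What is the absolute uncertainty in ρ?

0.259 g/cm^3

Since ρ is a product/quotient, work with relative uncertainties:
  (1·δm/m)² = (1×0.0740)² = 0.00547;  (-1·δV/V)² = (-1×0.0433)² = 0.00188
δρ/ρ = √(0.00735) = 0.0857
ρ = 3.03 g/cm^3, so δρ = 0.0857 × 3.03 = 0.259 g/cm^3.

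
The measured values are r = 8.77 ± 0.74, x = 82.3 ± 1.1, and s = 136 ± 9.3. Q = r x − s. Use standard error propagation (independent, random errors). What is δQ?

Let p = r·x = 722. δp/p = √((1·δr/r)² + (1·δx/x)²) = √(0.00712 + 0.000179) = 0.0854, so δp = 61.7.
Q = p − s: δQ = √(δp² + δs²) = √(3800 + 86.5) = 62.4

62.4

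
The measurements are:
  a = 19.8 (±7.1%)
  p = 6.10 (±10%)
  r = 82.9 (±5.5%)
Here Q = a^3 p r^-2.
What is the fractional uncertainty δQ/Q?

Each factor contributes (exponent × relative error)² to (δQ/Q)²:
  (3·δa/a)² = (3×0.0710)² = 0.0454;  (1·δp/p)² = (1×0.100)² = 0.0100;  (-2·δr/r)² = (-2×0.0550)² = 0.0121
δQ/Q = √(0.0675) = 0.260

0.260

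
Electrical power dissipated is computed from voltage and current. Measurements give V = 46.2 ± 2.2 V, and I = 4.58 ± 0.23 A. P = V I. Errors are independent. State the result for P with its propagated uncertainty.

212 ± 14.6 W

Since P is a product/quotient, work with relative uncertainties:
  (1·δV/V)² = (1×0.0476)² = 0.00227;  (1·δI/I)² = (1×0.0502)² = 0.00252
δP/P = √(0.00479) = 0.0692
P = 212 W, so δP = 0.0692 × 212 = 14.6 W.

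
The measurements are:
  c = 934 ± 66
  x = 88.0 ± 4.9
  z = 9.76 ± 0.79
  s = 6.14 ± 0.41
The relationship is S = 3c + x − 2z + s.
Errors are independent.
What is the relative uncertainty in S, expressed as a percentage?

S is a linear combination, so absolute uncertainties add in quadrature:
  (3·δc)² = 39200;  (δx)² = 24.0;  (2·δz)² = 2.50;  (δs)² = 0.168
δS = √(39200) = 198
S = 2880, so δS/S = 198/2880 = 0.0689.

6.89%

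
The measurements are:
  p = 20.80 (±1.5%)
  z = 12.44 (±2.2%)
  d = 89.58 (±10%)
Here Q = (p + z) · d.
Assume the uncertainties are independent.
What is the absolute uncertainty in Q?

300

Let u = p + z = 33.24. δu = √(δp² + δz²) = √(0.0973 + 0.0749) = 0.415, so δu/u = 0.0125.
Q is then a monomial in u, d:
δQ/Q = √((δu/u)² + (1·δd/d)²) = √(0.000156 + 0.0100) = 0.101
Q = 2978, so δQ = 0.101 × 2978 = 300.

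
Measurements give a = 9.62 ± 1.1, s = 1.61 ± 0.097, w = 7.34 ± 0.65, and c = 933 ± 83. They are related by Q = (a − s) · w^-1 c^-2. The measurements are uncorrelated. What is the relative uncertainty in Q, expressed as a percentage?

24.2%

Let u = a − s = 8.01. δu = √(δa² + δs²) = √(1.21 + 0.00941) = 1.10, so δu/u = 0.138.
Q is then a monomial in u, w, c:
δQ/Q = √((δu/u)² + (-1·δw/w)² + (-2·δc/c)²) = √(0.0190 + 0.00784 + 0.0317) = 0.242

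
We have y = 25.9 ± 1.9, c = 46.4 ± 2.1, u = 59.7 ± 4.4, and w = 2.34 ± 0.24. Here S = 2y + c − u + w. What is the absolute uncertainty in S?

6.19

Absolute uncertainties add in quadrature for a linear combination:
  (2·δy)² = 14.4;  (δc)² = 4.41;  (δu)² = 19.4;  (δw)² = 0.0576
δS = √(38.3) = 6.19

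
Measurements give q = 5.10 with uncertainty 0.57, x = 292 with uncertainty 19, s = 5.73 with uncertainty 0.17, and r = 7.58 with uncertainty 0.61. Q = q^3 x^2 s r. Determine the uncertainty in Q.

Relative error in a monomial: (δQ/Q)² = Σ (nᵢ · δxᵢ/xᵢ)².
  (3·δq/q)² = (3×0.112)² = 0.112;  (2·δx/x)² = (2×0.0651)² = 0.0169;  (1·δs/s)² = (1×0.0297)² = 0.000880;  (1·δr/r)² = (1×0.0805)² = 0.00648
δQ/Q = √(0.137) = 0.370
Q = 4.91e+08, so δQ = 0.370 × 4.91e+08 = 1.82e+08.

1.82e+08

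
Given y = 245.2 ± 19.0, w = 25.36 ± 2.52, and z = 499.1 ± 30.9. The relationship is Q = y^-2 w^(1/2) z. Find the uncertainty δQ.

For a monomial Q ∝ y^-2, w^(1/2), z, fractional errors add in quadrature:
  (-2·δy/y)² = (-2×0.0775)² = 0.0240;  (½·δw/w)² = (0.5×0.0994)² = 0.00247;  (1·δz/z)² = (1×0.0619)² = 0.00383
δQ/Q = √(0.0303) = 0.174
Q = 0.04180, so δQ = 0.174 × 0.04180 = 0.00728.

0.00728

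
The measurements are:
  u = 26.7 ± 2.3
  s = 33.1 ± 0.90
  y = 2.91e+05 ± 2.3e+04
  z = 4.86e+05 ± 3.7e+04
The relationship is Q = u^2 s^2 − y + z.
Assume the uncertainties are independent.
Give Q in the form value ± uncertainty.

(9.76 ± 1.48) × 10^5

Let p = u^2·s^2 = 7.81e+05. δp/p = √((2·δu/u)² + (2·δs/s)²) = √(0.0297 + 0.00296) = 0.181, so δp = 1.41e+05.
Q = p − y + z: δQ = √(δp² + δy² + δz²) = √(1.99e+10 + 5.29e+08 + 1.37e+09) = 1.48e+05
Q = 9.76e+05.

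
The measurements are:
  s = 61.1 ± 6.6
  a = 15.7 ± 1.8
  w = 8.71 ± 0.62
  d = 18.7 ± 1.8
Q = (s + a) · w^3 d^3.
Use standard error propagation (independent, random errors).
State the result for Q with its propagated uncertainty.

Let u = s + a = 76.8. δu = √(δs² + δa²) = √(43.6 + 3.24) = 6.84, so δu/u = 0.0891.
Q is then a monomial in u, w, d:
δQ/Q = √((δu/u)² + (3·δw/w)² + (3·δd/d)²) = √(0.00793 + 0.0456 + 0.0834) = 0.370
Q = 3.32e+08, so δQ = 0.370 × 3.32e+08 = 1.23e+08.

(3.32 ± 1.23) × 10^8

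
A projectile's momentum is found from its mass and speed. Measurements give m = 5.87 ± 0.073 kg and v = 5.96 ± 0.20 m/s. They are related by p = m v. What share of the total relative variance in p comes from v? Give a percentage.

(δp/p)² = (1·δm/m)² + (1·δv/v)²
  m term: (1×0.0124)² = 0.000155
  v term: (1×0.0336)² = 0.00113
Total = 0.00128. Share from v = 0.00113/0.00128 = 0.879.

87.9%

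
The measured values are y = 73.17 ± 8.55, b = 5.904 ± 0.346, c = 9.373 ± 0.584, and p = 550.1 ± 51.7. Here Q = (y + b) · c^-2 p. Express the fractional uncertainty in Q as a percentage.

19.0%

Let u = y + b = 79.07. δu = √(δy² + δb²) = √(73.1 + 0.120) = 8.56, so δu/u = 0.108.
Q is then a monomial in u, c, p:
δQ/Q = √((δu/u)² + (-2·δc/c)² + (1·δp/p)²) = √(0.0117 + 0.0155 + 0.00883) = 0.190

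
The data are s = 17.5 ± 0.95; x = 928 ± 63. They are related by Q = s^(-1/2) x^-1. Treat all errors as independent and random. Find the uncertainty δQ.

1.88e-05

Q is a product of powers, so relative uncertainties combine in quadrature:
  (−½·δs/s)² = (-0.5×0.0543)² = 0.000737;  (-1·δx/x)² = (-1×0.0679)² = 0.00461
δQ/Q = √(0.00535) = 0.0731
Q = 0.000258, so δQ = 0.0731 × 0.000258 = 1.88e-05.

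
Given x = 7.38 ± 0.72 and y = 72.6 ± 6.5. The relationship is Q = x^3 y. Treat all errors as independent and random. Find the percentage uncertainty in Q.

Q is a product of powers, so relative uncertainties combine in quadrature:
  (3·δx/x)² = (3×0.0976)² = 0.0857;  (1·δy/y)² = (1×0.0895)² = 0.00802
δQ/Q = √(0.0937) = 0.306

30.6%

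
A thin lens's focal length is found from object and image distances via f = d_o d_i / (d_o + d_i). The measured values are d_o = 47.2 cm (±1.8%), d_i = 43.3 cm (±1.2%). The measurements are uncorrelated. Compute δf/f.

0.0106

∂f/∂d_o = (d_i/(d_o+d_i))² = 0.229;  ∂f/∂d_i = (d_o/(d_o+d_i))² = 0.272
δf = √((∂f/∂d_o · δd_o)² + (∂f/∂d_i · δd_i)²) = √(0.0378 + 0.0200) = 0.240 cm
f = 22.6 cm, so δf/f = 0.240/22.6 = 0.0106.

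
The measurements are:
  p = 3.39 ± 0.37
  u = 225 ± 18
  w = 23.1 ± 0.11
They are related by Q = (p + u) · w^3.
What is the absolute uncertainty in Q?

Let h = p + u = 228. δh = √(δp² + δu²) = √(0.137 + 324) = 18.0, so δh/h = 0.0788.
Q is then a monomial in h, w:
δQ/Q = √((δh/h)² + (3·δw/w)²) = √(0.00621 + 0.000204) = 0.0801
Q = 2.82e+06, so δQ = 0.0801 × 2.82e+06 = 2.26e+05.

2.26e+05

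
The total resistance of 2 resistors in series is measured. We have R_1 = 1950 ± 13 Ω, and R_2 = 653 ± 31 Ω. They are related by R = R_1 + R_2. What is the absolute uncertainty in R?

Each term contributes (cᵢ δxᵢ)² to (δR)²:
  (δR_1)² = 169;  (δR_2)² = 961
δR = √(1130) = 33.6 Ω

33.6 Ω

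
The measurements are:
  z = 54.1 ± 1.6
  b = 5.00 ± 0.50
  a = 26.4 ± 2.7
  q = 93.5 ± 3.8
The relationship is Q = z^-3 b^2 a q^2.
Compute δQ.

Each factor contributes (exponent × relative error)² to (δQ/Q)²:
  (-3·δz/z)² = (-3×0.0296)² = 0.00787;  (2·δb/b)² = (2×0.100)² = 0.0400;  (1·δa/a)² = (1×0.102)² = 0.0105;  (2·δq/q)² = (2×0.0406)² = 0.00661
δQ/Q = √(0.0649) = 0.255
Q = 36.4, so δQ = 0.255 × 36.4 = 9.29.

9.29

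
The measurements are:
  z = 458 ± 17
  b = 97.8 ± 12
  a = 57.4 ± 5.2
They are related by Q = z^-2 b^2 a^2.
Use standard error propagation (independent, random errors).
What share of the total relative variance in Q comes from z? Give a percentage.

(δQ/Q)² = (-2·δz/z)² + (2·δb/b)² + (2·δa/a)²
  z term: (-2×0.0371)² = 0.00551
  b term: (2×0.123)² = 0.0602
  a term: (2×0.0906)² = 0.0328
Total = 0.0986. Share from z = 0.00551/0.0986 = 0.0559.

5.59%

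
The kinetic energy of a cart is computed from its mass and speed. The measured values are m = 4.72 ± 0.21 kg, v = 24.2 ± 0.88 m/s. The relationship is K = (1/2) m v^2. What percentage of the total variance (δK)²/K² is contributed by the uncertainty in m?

(δK/K)² = (1·δm/m)² + (2·δv/v)²
  m term: (1×0.0445)² = 0.00198
  v term: (2×0.0364)² = 0.00529
Total = 0.00727. Share from m = 0.00198/0.00727 = 0.272.

27.2%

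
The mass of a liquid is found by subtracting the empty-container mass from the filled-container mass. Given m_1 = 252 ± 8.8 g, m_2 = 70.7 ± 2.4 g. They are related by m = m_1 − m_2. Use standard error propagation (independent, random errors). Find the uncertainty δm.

9.12 g

Absolute uncertainties add in quadrature for a linear combination:
  (δm_1)² = 77.4;  (δm_2)² = 5.76
δm = √(83.2) = 9.12 g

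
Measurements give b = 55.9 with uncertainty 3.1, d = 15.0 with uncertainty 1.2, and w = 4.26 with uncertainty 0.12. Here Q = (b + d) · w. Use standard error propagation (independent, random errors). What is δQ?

Let u = b + d = 70.9. δu = √(δb² + δd²) = √(9.61 + 1.44) = 3.32, so δu/u = 0.0469.
Q is then a monomial in u, w:
δQ/Q = √((δu/u)² + (1·δw/w)²) = √(0.00220 + 0.000793) = 0.0547
Q = 302, so δQ = 0.0547 × 302 = 16.5.

16.5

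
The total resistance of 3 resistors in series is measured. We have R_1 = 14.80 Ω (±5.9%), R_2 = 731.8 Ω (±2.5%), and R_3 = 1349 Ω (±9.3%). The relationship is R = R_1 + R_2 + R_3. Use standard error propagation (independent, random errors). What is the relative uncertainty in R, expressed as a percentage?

R is a linear combination, so absolute uncertainties add in quadrature:
  (δR_1)² = 0.762;  (δR_2)² = 335;  (δR_3)² = 15700
δR = √(16100) = 127 Ω
R = 2096 Ω, so δR/R = 127/2096 = 0.0605.

6.05%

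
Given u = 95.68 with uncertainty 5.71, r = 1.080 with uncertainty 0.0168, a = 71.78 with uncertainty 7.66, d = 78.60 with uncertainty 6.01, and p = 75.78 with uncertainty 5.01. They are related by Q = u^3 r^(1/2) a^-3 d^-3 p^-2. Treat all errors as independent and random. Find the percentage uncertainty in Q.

Products/powers → add relative errors in quadrature, weighted by exponent:
  (3·δu/u)² = (3×0.0597)² = 0.0321;  (½·δr/r)² = (0.5×0.0156)² = 6.05e-05;  (-3·δa/a)² = (-3×0.107)² = 0.102;  (-3·δd/d)² = (-3×0.0765)² = 0.0526;  (-2·δp/p)² = (-2×0.0661)² = 0.0175
δQ/Q = √(0.205) = 0.452

45.2%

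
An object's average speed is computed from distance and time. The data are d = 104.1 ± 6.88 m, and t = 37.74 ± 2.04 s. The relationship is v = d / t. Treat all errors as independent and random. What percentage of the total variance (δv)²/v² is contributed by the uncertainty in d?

(δv/v)² = (1·δd/d)² + (-1·δt/t)²
  d term: (1×0.0661)² = 0.00437
  t term: (-1×0.0541)² = 0.00292
Total = 0.00729. Share from d = 0.00437/0.00729 = 0.599.

59.9%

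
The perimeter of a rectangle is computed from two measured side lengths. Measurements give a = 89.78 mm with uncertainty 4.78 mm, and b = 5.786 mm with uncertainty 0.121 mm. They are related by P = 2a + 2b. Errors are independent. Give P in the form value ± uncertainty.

Sums and differences: (δP)² = Σ (cᵢ δxᵢ)².
  (2·δa)² = 91.4;  (2·δb)² = 0.0586
δP = √(91.5) = 9.56 mm
P = 191.1 mm.

191.1 ± 9.56 mm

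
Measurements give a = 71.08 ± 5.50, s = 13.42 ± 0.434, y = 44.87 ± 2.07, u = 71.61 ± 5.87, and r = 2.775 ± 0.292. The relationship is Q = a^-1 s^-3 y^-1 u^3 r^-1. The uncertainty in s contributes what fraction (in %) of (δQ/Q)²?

(δQ/Q)² = (-1·δa/a)² + (-3·δs/s)² + (-1·δy/y)² + (3·δu/u)² + (-1·δr/r)²
  a term: (-1×0.0774)² = 0.00599
  s term: (-3×0.0323)² = 0.00941
  y term: (-1×0.0461)² = 0.00213
  u term: (3×0.0820)² = 0.0605
  r term: (-1×0.105)² = 0.0111
Total = 0.0891. Share from s = 0.00941/0.0891 = 0.106.

10.6%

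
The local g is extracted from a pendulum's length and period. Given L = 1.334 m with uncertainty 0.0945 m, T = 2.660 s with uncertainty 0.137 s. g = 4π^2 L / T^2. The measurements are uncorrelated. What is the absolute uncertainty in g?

0.930 m/s^2

Products/powers → add relative errors in quadrature, weighted by exponent:
  (1·δL/L)² = (1×0.0708)² = 0.00502;  (-2·δT/T)² = (-2×0.0515)² = 0.0106
δg/g = √(0.0156) = 0.125
g = 7.443 m/s^2, so δg = 0.125 × 7.443 = 0.930 m/s^2.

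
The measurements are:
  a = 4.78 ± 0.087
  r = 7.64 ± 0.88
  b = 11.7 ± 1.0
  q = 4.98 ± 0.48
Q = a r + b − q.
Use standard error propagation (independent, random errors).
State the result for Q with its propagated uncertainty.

Let p = a·r = 36.5. δp/p = √((1·δa/a)² + (1·δr/r)²) = √(0.000331 + 0.0133) = 0.117, so δp = 4.26.
Q = p + b − q: δQ = √(δp² + δb² + δq²) = √(18.1 + 1.00 + 0.230) = 4.40
Q = 43.2.

43.2 ± 4.40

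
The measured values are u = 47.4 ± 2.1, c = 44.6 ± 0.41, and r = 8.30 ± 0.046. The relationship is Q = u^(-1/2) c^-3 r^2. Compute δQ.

Each factor contributes (exponent × relative error)² to (δQ/Q)²:
  (−½·δu/u)² = (-0.5×0.0443)² = 0.000491;  (-3·δc/c)² = (-3×0.00919)² = 0.000761;  (2·δr/r)² = (2×0.00554)² = 0.000123
δQ/Q = √(0.00137) = 0.0371
Q = 0.000113, so δQ = 0.0371 × 0.000113 = 4.18e-06.

4.18e-06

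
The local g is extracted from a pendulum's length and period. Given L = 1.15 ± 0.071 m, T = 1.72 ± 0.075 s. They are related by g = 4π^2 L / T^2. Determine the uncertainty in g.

For a monomial g ∝ L, T^-2, fractional errors add in quadrature:
  (1·δL/L)² = (1×0.0617)² = 0.00381;  (-2·δT/T)² = (-2×0.0436)² = 0.00761
δg/g = √(0.0114) = 0.107
g = 15.3 m/s^2, so δg = 0.107 × 15.3 = 1.64 m/s^2.

1.64 m/s^2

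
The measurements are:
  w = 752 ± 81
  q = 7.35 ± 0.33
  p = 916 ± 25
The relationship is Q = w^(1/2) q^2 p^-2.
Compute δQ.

Since Q is a product/quotient, work with relative uncertainties:
  (½·δw/w)² = (0.5×0.108)² = 0.00290;  (2·δq/q)² = (2×0.0449)² = 0.00806;  (-2·δp/p)² = (-2×0.0273)² = 0.00298
δQ/Q = √(0.0139) = 0.118
Q = 0.00177, so δQ = 0.118 × 0.00177 = 0.000208.

0.000208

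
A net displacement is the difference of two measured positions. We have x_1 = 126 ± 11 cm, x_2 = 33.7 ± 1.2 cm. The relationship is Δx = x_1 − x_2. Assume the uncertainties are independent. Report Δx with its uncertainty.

For a sum/difference, combine absolute errors in quadrature:
  (δx_1)² = 121;  (δx_2)² = 1.44
δΔx = √(122) = 11.1 cm
Δx = 92.3 cm.

92.3 ± 11.1 cm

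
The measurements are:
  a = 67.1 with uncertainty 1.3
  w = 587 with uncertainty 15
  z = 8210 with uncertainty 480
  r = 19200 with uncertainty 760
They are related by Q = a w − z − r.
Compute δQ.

Let p = a·w = 39400. δp/p = √((1·δa/a)² + (1·δw/w)²) = √(0.000375 + 0.000653) = 0.0321, so δp = 1260.
Q = p − z − r: δQ = √(δp² + δz² + δr²) = √(1.6e+06 + 2.3e+05 + 5.78e+05) = 1550

1550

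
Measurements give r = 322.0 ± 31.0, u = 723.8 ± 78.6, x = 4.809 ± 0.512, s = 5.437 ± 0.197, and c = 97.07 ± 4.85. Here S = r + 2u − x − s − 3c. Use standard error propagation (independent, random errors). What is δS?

161

Each term contributes (cᵢ δxᵢ)² to (δS)²:
  (δr)² = 961;  (2·δu)² = 24700;  (δx)² = 0.262;  (δs)² = 0.0388;  (3·δc)² = 212
δS = √(25900) = 161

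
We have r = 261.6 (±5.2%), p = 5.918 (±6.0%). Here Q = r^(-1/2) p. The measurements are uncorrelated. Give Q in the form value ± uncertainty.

Since Q is a product/quotient, work with relative uncertainties:
  (−½·δr/r)² = (-0.5×0.0520)² = 0.000676;  (1·δp/p)² = (1×0.0600)² = 0.00360
δQ/Q = √(0.00428) = 0.0654
Q = 0.3659, so δQ = 0.0654 × 0.3659 = 0.0239.

0.3659 ± 0.0239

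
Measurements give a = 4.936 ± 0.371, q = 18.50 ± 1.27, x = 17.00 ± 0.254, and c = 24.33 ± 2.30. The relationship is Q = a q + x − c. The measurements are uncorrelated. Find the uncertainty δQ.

9.58

Let p = a·q = 91.32. δp/p = √((1·δa/a)² + (1·δq/q)²) = √(0.00565 + 0.00471) = 0.102, so δp = 9.30.
Q = p + x − c: δQ = √(δp² + δx² + δc²) = √(86.4 + 0.0645 + 5.29) = 9.58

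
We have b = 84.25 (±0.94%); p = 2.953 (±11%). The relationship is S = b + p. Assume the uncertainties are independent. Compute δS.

S is a linear combination, so absolute uncertainties add in quadrature:
  (δb)² = 0.627;  (δp)² = 0.106
δS = √(0.733) = 0.856

0.856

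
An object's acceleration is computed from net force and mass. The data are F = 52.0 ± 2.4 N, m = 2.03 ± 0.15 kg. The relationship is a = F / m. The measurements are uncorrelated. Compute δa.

a is a product of powers, so relative uncertainties combine in quadrature:
  (1·δF/F)² = (1×0.0462)² = 0.00213;  (-1·δm/m)² = (-1×0.0739)² = 0.00546
δa/a = √(0.00759) = 0.0871
a = 25.6 m/s^2, so δa = 0.0871 × 25.6 = 2.23 m/s^2.

2.23 m/s^2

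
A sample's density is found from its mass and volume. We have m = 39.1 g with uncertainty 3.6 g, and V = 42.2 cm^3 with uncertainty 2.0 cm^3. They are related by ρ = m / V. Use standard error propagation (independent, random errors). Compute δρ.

0.0959 g/cm^3

Relative error in a monomial: (δρ/ρ)² = Σ (nᵢ · δxᵢ/xᵢ)².
  (1·δm/m)² = (1×0.0921)² = 0.00848;  (-1·δV/V)² = (-1×0.0474)² = 0.00225
δρ/ρ = √(0.0107) = 0.104
ρ = 0.927 g/cm^3, so δρ = 0.104 × 0.927 = 0.0959 g/cm^3.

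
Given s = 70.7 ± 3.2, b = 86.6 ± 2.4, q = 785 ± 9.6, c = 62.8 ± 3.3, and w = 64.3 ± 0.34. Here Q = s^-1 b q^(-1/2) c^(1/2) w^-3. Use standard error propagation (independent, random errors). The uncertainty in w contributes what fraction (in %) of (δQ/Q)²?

6.63%

(δQ/Q)² = (-1·δs/s)² + (1·δb/b)² + (−½·δq/q)² + (½·δc/c)² + (-3·δw/w)²
  s term: (-1×0.0453)² = 0.00205
  b term: (1×0.0277)² = 0.000768
  q term: (-0.5×0.0122)² = 3.74e-05
  c term: (0.5×0.0525)² = 0.000690
  w term: (-3×0.00529)² = 0.000252
Total = 0.00380. Share from w = 0.000252/0.00380 = 0.0663.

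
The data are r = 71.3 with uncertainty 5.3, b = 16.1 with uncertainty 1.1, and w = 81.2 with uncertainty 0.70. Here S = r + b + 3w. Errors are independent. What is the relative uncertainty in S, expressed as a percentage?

For a sum/difference, combine absolute errors in quadrature:
  (δr)² = 28.1;  (δb)² = 1.21;  (3·δw)² = 4.41
δS = √(33.7) = 5.81
S = 331, so δS/S = 5.81/331 = 0.0175.

1.75%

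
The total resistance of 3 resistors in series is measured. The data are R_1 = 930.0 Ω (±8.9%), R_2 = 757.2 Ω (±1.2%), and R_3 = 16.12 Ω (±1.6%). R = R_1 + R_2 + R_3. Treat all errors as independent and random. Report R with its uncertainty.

Sums and differences: (δR)² = Σ (cᵢ δxᵢ)².
  (δR_1)² = 6850;  (δR_2)² = 82.6;  (δR_3)² = 0.0665
δR = √(6930) = 83.3 Ω
R = 1703 Ω.

1703 ± 83.3 Ω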